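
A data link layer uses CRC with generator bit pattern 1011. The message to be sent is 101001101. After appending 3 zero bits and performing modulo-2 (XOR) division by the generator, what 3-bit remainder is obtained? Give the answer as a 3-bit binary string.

011

Append 3 zeros: 101001101000. Divide by 1011 (XOR where the leading bit is 1):
  pos 0: 1010 XOR 1011 = 0001
  pos 3: 1011 XOR 1011 = 0000
  pos 8: 1000 XOR 1011 = 0011
Remainder (last 3 bits) = 011. This is the CRC / FCS.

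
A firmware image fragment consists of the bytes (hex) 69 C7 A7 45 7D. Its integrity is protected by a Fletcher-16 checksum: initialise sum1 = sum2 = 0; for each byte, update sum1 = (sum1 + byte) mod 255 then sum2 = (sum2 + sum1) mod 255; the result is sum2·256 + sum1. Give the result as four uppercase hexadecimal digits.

Running sums (mod 255):
  after byte 0 (69): sum1=105, sum2=105
  after byte 1 (C7): sum1=49, sum2=154
  after byte 2 (A7): sum1=216, sum2=115
  after byte 3 (45): sum1=30, sum2=145
  after byte 4 (7D): sum1=155, sum2=45
Checksum = sum2·256 + sum1 = 45·256 + 155 = 11675 = 0x2D9B.

2D9B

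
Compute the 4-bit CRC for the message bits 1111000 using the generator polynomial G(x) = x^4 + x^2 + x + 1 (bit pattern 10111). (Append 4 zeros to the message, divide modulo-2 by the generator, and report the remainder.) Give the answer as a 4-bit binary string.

Append 4 zeros: 11110000000. Divide by 10111 (XOR where the leading bit is 1):
  pos 0: 11110 XOR 10111 = 01001
  pos 1: 10010 XOR 10111 = 00101
  pos 3: 10100 XOR 10111 = 00011
  pos 6: 11000 XOR 10111 = 01111
Remainder (last 4 bits) = 1111. This is the CRC / FCS.

1111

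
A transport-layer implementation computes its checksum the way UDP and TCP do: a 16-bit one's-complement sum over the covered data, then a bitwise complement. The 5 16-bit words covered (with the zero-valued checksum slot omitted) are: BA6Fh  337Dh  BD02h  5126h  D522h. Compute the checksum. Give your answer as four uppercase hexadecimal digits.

2EC7

One's-complement addition (fold any carry out of bit 15 back into bit 0):
  0xBA6F + 0x337D = 0x0EDEC
  0xEDEC + 0xBD02 = 0x1AAEE → wrap carry → 0xAAEF
  0xAAEF + 0x5126 = 0x0FC15
  0xFC15 + 0xD522 = 0x1D137 → wrap carry → 0xD138
One's-complement sum = 0xD138.
Checksum = ~0xD138 & 0xFFFF = 0x2EC7.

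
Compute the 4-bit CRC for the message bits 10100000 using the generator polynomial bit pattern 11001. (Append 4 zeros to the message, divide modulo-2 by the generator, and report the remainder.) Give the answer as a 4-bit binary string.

Append 4 zeros: 101000000000. Divide by 11001 (XOR where the leading bit is 1):
  pos 0: 10100 XOR 11001 = 01101
  pos 1: 11010 XOR 11001 = 00011
  pos 4: 11000 XOR 11001 = 00001
Remainder (last 4 bits) = 1000. This is the CRC / FCS.

1000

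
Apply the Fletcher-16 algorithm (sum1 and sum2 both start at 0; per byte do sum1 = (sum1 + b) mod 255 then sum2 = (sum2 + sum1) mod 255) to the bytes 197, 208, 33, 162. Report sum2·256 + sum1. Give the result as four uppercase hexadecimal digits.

6E5A

Running sums (mod 255):
  after byte 0 (197): sum1=197, sum2=197
  after byte 1 (208): sum1=150, sum2=92
  after byte 2 (33): sum1=183, sum2=20
  after byte 3 (162): sum1=90, sum2=110
Checksum = sum2·256 + sum1 = 110·256 + 90 = 28250 = 0x6E5A.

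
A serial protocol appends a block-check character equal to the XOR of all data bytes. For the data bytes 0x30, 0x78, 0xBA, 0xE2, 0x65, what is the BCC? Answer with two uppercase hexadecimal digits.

75

XOR the bytes together:
  start with 0x30
  0x30 ⊕ 0x78 = 0x48
  0x48 ⊕ 0xBA = 0xF2
  0xF2 ⊕ 0xE2 = 0x10
  0x10 ⊕ 0x65 = 0x75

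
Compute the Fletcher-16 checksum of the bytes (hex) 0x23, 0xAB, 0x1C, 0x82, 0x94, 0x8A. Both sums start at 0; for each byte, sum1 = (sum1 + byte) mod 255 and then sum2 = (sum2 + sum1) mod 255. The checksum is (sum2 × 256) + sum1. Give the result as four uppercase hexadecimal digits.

D88C

Running sums (mod 255):
  after byte 0 (0x23): sum1=35, sum2=35
  after byte 1 (0xAB): sum1=206, sum2=241
  after byte 2 (0x1C): sum1=234, sum2=220
  after byte 3 (0x82): sum1=109, sum2=74
  after byte 4 (0x94): sum1=2, sum2=76
  after byte 5 (0x8A): sum1=140, sum2=216
Checksum = sum2·256 + sum1 = 216·256 + 140 = 55436 = 0xD88C.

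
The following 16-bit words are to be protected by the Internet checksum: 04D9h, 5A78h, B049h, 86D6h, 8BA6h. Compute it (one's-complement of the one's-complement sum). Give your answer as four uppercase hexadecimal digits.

One's-complement addition (fold any carry out of bit 15 back into bit 0):
  0x04D9 + 0x5A78 = 0x05F51
  0x5F51 + 0xB049 = 0x10F9A → wrap carry → 0x0F9B
  0x0F9B + 0x86D6 = 0x09671
  0x9671 + 0x8BA6 = 0x12217 → wrap carry → 0x2218
One's-complement sum = 0x2218.
Checksum = ~0x2218 & 0xFFFF = 0xDDE7.

DDE7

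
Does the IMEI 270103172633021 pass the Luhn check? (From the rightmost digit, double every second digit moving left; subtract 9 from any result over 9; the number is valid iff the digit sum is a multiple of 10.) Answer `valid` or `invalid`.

valid

From the right, keep odd positions and double even positions (subtract 9 from any doubled value over 9):
  doubled (positions 2,4,...): 4 6 3 5 6 2 5 → sum 31
  kept (positions 1,3,...): 1 0 3 2 1 0 0 2 → sum 9
Total = 40.
40 mod 10 = 0, so the number is valid.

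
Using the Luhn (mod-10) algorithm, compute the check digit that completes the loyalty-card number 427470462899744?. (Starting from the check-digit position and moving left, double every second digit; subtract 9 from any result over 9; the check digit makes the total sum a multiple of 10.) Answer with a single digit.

Partial digits right→left: 4 4 7 9 9 8 2 6 4 0 7 4 7 2 4
Double every second digit counting from the check-digit position (so the 1st, 3rd, 5th, ... of the partial from the right).
  doubled (with −9 where >9): 8 5 9 4 8 5 5 8 → sum 52
  kept as-is: 4 9 8 6 0 4 2 → sum 33
Total = 52 + 33 = 85.
Check digit = (10 − (85 mod 10)) mod 10 = 5.

5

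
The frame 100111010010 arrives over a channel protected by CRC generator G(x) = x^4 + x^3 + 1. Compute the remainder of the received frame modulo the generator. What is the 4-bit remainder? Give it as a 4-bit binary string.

Modulo-2 division of 100111010010 by 11001:
  pos 0: 10011 XOR 11001 = 01010
  pos 1: 10101 XOR 11001 = 01100
  pos 2: 11000 XOR 11001 = 00001
  pos 6: 11001 XOR 11001 = 00000
Remainder = 0000 (zero — the frame passes the CRC check).

0000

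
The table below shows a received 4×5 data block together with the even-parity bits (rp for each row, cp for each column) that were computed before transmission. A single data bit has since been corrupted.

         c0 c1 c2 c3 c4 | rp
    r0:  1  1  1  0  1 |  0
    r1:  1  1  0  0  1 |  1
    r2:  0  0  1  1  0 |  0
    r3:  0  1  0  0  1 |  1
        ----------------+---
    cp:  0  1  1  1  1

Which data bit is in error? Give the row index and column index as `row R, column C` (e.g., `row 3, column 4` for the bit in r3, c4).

row 3, column 2

Recompute each row's even parity and compare to rp:
  r0: data parity 0, sent rp 0 → ok
  r1: data parity 1, sent rp 1 → ok
  r2: data parity 0, sent rp 0 → ok
  r3: data parity 0, sent rp 1 → mismatch
Recompute each column's even parity and compare to cp:
  c0: data parity 0, sent cp 0 → ok
  c1: data parity 1, sent cp 1 → ok
  c2: data parity 0, sent cp 1 → mismatch
  c3: data parity 1, sent cp 1 → ok
  c4: data parity 1, sent cp 1 → ok
Exactly one row (r3) and one column (c2) fail → the flipped bit is at their intersection.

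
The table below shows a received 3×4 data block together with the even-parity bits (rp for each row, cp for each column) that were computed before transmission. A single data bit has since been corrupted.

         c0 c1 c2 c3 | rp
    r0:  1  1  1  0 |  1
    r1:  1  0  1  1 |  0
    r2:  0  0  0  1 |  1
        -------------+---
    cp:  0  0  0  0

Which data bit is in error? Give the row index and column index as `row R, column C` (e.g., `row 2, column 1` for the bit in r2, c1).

row 1, column 1

Recompute each row's even parity and compare to rp:
  r0: data parity 1, sent rp 1 → ok
  r1: data parity 1, sent rp 0 → mismatch
  r2: data parity 1, sent rp 1 → ok
Recompute each column's even parity and compare to cp:
  c0: data parity 0, sent cp 0 → ok
  c1: data parity 1, sent cp 0 → mismatch
  c2: data parity 0, sent cp 0 → ok
  c3: data parity 0, sent cp 0 → ok
Exactly one row (r1) and one column (c1) fail → the flipped bit is at their intersection.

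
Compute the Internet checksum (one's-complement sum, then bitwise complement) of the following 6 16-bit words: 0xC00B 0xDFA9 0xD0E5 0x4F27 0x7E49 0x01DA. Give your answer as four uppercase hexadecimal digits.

One's-complement addition (fold any carry out of bit 15 back into bit 0):
  0xC00B + 0xDFA9 = 0x19FB4 → wrap carry → 0x9FB5
  0x9FB5 + 0xD0E5 = 0x1709A → wrap carry → 0x709B
  0x709B + 0x4F27 = 0x0BFC2
  0xBFC2 + 0x7E49 = 0x13E0B → wrap carry → 0x3E0C
  0x3E0C + 0x01DA = 0x03FE6
One's-complement sum = 0x3FE6.
Checksum = ~0x3FE6 & 0xFFFF = 0xC019.

C019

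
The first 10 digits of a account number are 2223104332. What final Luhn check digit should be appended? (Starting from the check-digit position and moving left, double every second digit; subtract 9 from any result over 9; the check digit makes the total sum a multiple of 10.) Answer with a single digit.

Partial digits right→left: 2 3 3 4 0 1 3 2 2 2
Double every second digit counting from the check-digit position (so the 1st, 3rd, 5th, ... of the partial from the right).
  doubled (with −9 where >9): 4 6 0 6 4 → sum 20
  kept as-is: 3 4 1 2 2 → sum 12
Total = 20 + 12 = 32.
Check digit = (10 − (32 mod 10)) mod 10 = 8.

8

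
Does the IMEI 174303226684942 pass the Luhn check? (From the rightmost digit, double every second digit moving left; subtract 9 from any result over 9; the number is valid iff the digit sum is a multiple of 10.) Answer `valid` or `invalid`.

invalid

From the right, keep odd positions and double even positions (subtract 9 from any doubled value over 9):
  doubled (positions 2,4,...): 8 8 3 4 6 6 5 → sum 40
  kept (positions 1,3,...): 2 9 8 6 2 0 4 1 → sum 32
Total = 72.
72 mod 10 = 2, so the number is invalid.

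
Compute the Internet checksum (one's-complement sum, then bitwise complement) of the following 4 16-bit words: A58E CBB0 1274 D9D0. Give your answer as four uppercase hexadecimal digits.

One's-complement addition (fold any carry out of bit 15 back into bit 0):
  0xA58E + 0xCBB0 = 0x1713E → wrap carry → 0x713F
  0x713F + 0x1274 = 0x083B3
  0x83B3 + 0xD9D0 = 0x15D83 → wrap carry → 0x5D84
One's-complement sum = 0x5D84.
Checksum = ~0x5D84 & 0xFFFF = 0xA27B.

A27B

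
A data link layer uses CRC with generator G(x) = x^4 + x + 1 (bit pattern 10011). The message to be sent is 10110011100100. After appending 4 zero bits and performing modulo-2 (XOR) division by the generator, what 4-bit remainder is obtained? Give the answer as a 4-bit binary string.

Append 4 zeros: 101100111001000000. Divide by 10011 (XOR where the leading bit is 1):
  pos 0: 10110 XOR 10011 = 00101
  pos 2: 10101 XOR 10011 = 00110
  pos 4: 11011 XOR 10011 = 01000
  pos 5: 10000 XOR 10011 = 00011
  pos 8: 11010 XOR 10011 = 01001
  pos 9: 10010 XOR 10011 = 00001
  pos 13: 10000 XOR 10011 = 00011
Remainder (last 4 bits) = 0011. This is the CRC / FCS.

0011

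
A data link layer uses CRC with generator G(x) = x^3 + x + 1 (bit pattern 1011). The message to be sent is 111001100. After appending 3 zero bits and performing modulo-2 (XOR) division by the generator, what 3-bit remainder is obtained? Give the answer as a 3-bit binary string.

Append 3 zeros: 111001100000. Divide by 1011 (XOR where the leading bit is 1):
  pos 0: 1110 XOR 1011 = 0101
  pos 1: 1010 XOR 1011 = 0001
  pos 4: 1110 XOR 1011 = 0101
  pos 5: 1010 XOR 1011 = 0001
  pos 8: 1000 XOR 1011 = 0011
Remainder (last 3 bits) = 011. This is the CRC / FCS.

011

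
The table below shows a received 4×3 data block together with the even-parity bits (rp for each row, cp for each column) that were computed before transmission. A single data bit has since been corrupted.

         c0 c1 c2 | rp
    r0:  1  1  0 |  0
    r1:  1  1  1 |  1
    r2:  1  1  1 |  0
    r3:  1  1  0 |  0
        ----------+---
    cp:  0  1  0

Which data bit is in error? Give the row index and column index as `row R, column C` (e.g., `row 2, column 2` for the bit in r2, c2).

row 2, column 1

Recompute each row's even parity and compare to rp:
  r0: data parity 0, sent rp 0 → ok
  r1: data parity 1, sent rp 1 → ok
  r2: data parity 1, sent rp 0 → mismatch
  r3: data parity 0, sent rp 0 → ok
Recompute each column's even parity and compare to cp:
  c0: data parity 0, sent cp 0 → ok
  c1: data parity 0, sent cp 1 → mismatch
  c2: data parity 0, sent cp 0 → ok
Exactly one row (r2) and one column (c1) fail → the flipped bit is at their intersection.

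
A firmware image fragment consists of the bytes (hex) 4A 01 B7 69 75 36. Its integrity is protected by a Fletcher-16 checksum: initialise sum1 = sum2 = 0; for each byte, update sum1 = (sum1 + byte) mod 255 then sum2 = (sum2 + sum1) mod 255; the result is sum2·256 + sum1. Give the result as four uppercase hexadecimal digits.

Running sums (mod 255):
  after byte 0 (4A): sum1=74, sum2=74
  after byte 1 (01): sum1=75, sum2=149
  after byte 2 (B7): sum1=3, sum2=152
  after byte 3 (69): sum1=108, sum2=5
  after byte 4 (75): sum1=225, sum2=230
  after byte 5 (36): sum1=24, sum2=254
Checksum = sum2·256 + sum1 = 254·256 + 24 = 65048 = 0xFE18.

FE18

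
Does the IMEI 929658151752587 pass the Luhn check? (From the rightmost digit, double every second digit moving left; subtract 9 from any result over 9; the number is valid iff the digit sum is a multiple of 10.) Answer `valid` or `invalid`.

invalid

From the right, keep odd positions and double even positions (subtract 9 from any doubled value over 9):
  doubled (positions 2,4,...): 7 4 5 1 7 3 4 → sum 31
  kept (positions 1,3,...): 7 5 5 1 1 5 9 9 → sum 42
Total = 73.
73 mod 10 = 3, so the number is invalid.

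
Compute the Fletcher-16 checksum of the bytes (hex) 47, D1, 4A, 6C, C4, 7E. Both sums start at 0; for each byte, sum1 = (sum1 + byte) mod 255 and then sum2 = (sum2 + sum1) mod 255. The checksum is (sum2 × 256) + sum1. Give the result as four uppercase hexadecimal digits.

Running sums (mod 255):
  after byte 0 (47): sum1=71, sum2=71
  after byte 1 (D1): sum1=25, sum2=96
  after byte 2 (4A): sum1=99, sum2=195
  after byte 3 (6C): sum1=207, sum2=147
  after byte 4 (C4): sum1=148, sum2=40
  after byte 5 (7E): sum1=19, sum2=59
Checksum = sum2·256 + sum1 = 59·256 + 19 = 15123 = 0x3B13.

3B13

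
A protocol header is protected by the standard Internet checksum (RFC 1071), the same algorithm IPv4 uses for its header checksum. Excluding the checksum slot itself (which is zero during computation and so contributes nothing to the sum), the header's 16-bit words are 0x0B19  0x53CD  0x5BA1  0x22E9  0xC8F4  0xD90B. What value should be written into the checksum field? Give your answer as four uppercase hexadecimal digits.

808E

One's-complement addition (fold any carry out of bit 15 back into bit 0):
  0x0B19 + 0x53CD = 0x05EE6
  0x5EE6 + 0x5BA1 = 0x0BA87
  0xBA87 + 0x22E9 = 0x0DD70
  0xDD70 + 0xC8F4 = 0x1A664 → wrap carry → 0xA665
  0xA665 + 0xD90B = 0x17F70 → wrap carry → 0x7F71
One's-complement sum = 0x7F71.
Checksum = ~0x7F71 & 0xFFFF = 0x808E.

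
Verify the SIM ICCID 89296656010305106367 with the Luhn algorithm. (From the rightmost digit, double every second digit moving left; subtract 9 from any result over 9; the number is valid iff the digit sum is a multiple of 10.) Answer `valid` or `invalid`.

From the right, keep odd positions and double even positions (subtract 9 from any doubled value over 9):
  doubled (positions 2,4,...): 3 3 2 0 0 0 1 3 4 7 → sum 23
  kept (positions 1,3,...): 7 3 0 5 3 1 6 6 9 9 → sum 49
Total = 72.
72 mod 10 = 2, so the number is invalid.

invalid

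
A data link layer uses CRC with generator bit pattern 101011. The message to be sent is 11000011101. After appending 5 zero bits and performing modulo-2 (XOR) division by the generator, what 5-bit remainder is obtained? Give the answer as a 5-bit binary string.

Append 5 zeros: 1100001110100000. Divide by 101011 (XOR where the leading bit is 1):
  pos 0: 110000 XOR 101011 = 011011
  pos 1: 110111 XOR 101011 = 011100
  pos 2: 111001 XOR 101011 = 010010
  pos 3: 100101 XOR 101011 = 001110
  pos 5: 111001 XOR 101011 = 010010
  pos 6: 100100 XOR 101011 = 001111
  pos 8: 111100 XOR 101011 = 010111
  pos 9: 101110 XOR 101011 = 000101
Remainder (last 5 bits) = 01010. This is the CRC / FCS.

01010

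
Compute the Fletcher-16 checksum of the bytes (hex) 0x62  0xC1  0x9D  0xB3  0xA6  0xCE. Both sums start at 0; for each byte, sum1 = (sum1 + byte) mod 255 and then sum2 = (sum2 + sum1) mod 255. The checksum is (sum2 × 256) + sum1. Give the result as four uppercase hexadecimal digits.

Running sums (mod 255):
  after byte 0 (0x62): sum1=98, sum2=98
  after byte 1 (0xC1): sum1=36, sum2=134
  after byte 2 (0x9D): sum1=193, sum2=72
  after byte 3 (0xB3): sum1=117, sum2=189
  after byte 4 (0xA6): sum1=28, sum2=217
  after byte 5 (0xCE): sum1=234, sum2=196
Checksum = sum2·256 + sum1 = 196·256 + 234 = 50410 = 0xC4EA.

C4EA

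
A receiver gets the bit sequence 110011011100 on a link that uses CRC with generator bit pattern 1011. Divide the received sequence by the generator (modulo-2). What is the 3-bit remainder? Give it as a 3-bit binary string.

000

Modulo-2 division of 110011011100 by 1011:
  pos 0: 1100 XOR 1011 = 0111
  pos 1: 1111 XOR 1011 = 0100
  pos 2: 1001 XOR 1011 = 0010
  pos 4: 1001 XOR 1011 = 0010
  pos 6: 1011 XOR 1011 = 0000
Remainder = 000 (zero — the frame passes the CRC check).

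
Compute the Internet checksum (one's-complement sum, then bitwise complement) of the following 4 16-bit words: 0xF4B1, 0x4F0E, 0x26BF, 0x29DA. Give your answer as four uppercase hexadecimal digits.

6BA6

One's-complement addition (fold any carry out of bit 15 back into bit 0):
  0xF4B1 + 0x4F0E = 0x143BF → wrap carry → 0x43C0
  0x43C0 + 0x26BF = 0x06A7F
  0x6A7F + 0x29DA = 0x09459
One's-complement sum = 0x9459.
Checksum = ~0x9459 & 0xFFFF = 0x6BA6.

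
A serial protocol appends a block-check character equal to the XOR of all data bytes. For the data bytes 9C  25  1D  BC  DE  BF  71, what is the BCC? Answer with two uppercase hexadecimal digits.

XOR the bytes together:
  start with 0x9C
  0x9C ⊕ 0x25 = 0xB9
  0xB9 ⊕ 0x1D = 0xA4
  0xA4 ⊕ 0xBC = 0x18
  0x18 ⊕ 0xDE = 0xC6
  0xC6 ⊕ 0xBF = 0x79
  0x79 ⊕ 0x71 = 0x08

08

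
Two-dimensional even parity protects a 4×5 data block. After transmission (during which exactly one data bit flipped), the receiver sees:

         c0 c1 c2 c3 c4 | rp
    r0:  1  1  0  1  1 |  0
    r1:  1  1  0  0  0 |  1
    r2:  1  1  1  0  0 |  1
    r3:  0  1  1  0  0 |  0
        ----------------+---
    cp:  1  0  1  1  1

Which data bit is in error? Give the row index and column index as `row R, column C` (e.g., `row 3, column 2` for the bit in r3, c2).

Recompute each row's even parity and compare to rp:
  r0: data parity 0, sent rp 0 → ok
  r1: data parity 0, sent rp 1 → mismatch
  r2: data parity 1, sent rp 1 → ok
  r3: data parity 0, sent rp 0 → ok
Recompute each column's even parity and compare to cp:
  c0: data parity 1, sent cp 1 → ok
  c1: data parity 0, sent cp 0 → ok
  c2: data parity 0, sent cp 1 → mismatch
  c3: data parity 1, sent cp 1 → ok
  c4: data parity 1, sent cp 1 → ok
Exactly one row (r1) and one column (c2) fail → the flipped bit is at their intersection.

row 1, column 2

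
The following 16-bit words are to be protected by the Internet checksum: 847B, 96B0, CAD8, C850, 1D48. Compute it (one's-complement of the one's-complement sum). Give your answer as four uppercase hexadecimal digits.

3462

One's-complement addition (fold any carry out of bit 15 back into bit 0):
  0x847B + 0x96B0 = 0x11B2B → wrap carry → 0x1B2C
  0x1B2C + 0xCAD8 = 0x0E604
  0xE604 + 0xC850 = 0x1AE54 → wrap carry → 0xAE55
  0xAE55 + 0x1D48 = 0x0CB9D
One's-complement sum = 0xCB9D.
Checksum = ~0xCB9D & 0xFFFF = 0x3462.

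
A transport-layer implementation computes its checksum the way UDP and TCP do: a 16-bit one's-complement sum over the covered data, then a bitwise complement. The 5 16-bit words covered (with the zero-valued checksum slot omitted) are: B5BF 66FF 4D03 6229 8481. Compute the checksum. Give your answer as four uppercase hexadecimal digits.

One's-complement addition (fold any carry out of bit 15 back into bit 0):
  0xB5BF + 0x66FF = 0x11CBE → wrap carry → 0x1CBF
  0x1CBF + 0x4D03 = 0x069C2
  0x69C2 + 0x6229 = 0x0CBEB
  0xCBEB + 0x8481 = 0x1506C → wrap carry → 0x506D
One's-complement sum = 0x506D.
Checksum = ~0x506D & 0xFFFF = 0xAF92.

AF92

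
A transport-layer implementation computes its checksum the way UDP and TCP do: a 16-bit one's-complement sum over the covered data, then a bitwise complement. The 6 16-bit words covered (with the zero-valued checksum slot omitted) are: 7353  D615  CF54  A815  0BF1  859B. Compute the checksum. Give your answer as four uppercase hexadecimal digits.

One's-complement addition (fold any carry out of bit 15 back into bit 0):
  0x7353 + 0xD615 = 0x14968 → wrap carry → 0x4969
  0x4969 + 0xCF54 = 0x118BD → wrap carry → 0x18BE
  0x18BE + 0xA815 = 0x0C0D3
  0xC0D3 + 0x0BF1 = 0x0CCC4
  0xCCC4 + 0x859B = 0x1525F → wrap carry → 0x5260
One's-complement sum = 0x5260.
Checksum = ~0x5260 & 0xFFFF = 0xAD9F.

AD9F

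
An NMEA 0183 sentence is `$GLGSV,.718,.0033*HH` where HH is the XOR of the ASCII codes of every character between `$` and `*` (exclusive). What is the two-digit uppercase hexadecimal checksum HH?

XOR the ASCII codes of the payload characters:
  'G' = 0x47 → acc = 0x47
  'L' = 0x4C → acc = 0x0B
  'G' = 0x47 → acc = 0x4C
  'S' = 0x53 → acc = 0x1F
  'V' = 0x56 → acc = 0x49
  ',' = 0x2C → acc = 0x65
  '.' = 0x2E → acc = 0x4B
  '7' = 0x37 → acc = 0x7C
  '1' = 0x31 → acc = 0x4D
  '8' = 0x38 → acc = 0x75
  ',' = 0x2C → acc = 0x59
  '.' = 0x2E → acc = 0x77
  '0' = 0x30 → acc = 0x47
  '0' = 0x30 → acc = 0x77
  '3' = 0x33 → acc = 0x44
  '3' = 0x33 → acc = 0x77
Checksum = 0x77.

77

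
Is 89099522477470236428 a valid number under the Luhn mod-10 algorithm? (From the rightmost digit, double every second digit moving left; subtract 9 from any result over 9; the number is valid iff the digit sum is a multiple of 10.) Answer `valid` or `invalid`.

valid

From the right, keep odd positions and double even positions (subtract 9 from any doubled value over 9):
  doubled (positions 2,4,...): 4 3 4 5 5 8 4 9 0 7 → sum 49
  kept (positions 1,3,...): 8 4 3 0 4 7 2 5 9 9 → sum 51
Total = 100.
100 mod 10 = 0, so the number is valid.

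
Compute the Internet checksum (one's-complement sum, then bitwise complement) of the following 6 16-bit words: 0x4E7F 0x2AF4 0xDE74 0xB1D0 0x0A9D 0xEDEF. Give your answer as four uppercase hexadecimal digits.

FDB9

One's-complement addition (fold any carry out of bit 15 back into bit 0):
  0x4E7F + 0x2AF4 = 0x07973
  0x7973 + 0xDE74 = 0x157E7 → wrap carry → 0x57E8
  0x57E8 + 0xB1D0 = 0x109B8 → wrap carry → 0x09B9
  0x09B9 + 0x0A9D = 0x01456
  0x1456 + 0xEDEF = 0x10245 → wrap carry → 0x0246
One's-complement sum = 0x0246.
Checksum = ~0x0246 & 0xFFFF = 0xFDB9.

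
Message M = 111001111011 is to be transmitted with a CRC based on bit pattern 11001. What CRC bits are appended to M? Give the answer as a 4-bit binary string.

Append 4 zeros: 1110011110110000. Divide by 11001 (XOR where the leading bit is 1):
  pos 0: 11100 XOR 11001 = 00101
  pos 2: 10111 XOR 11001 = 01110
  pos 3: 11101 XOR 11001 = 00100
  pos 5: 10010 XOR 11001 = 01011
  pos 6: 10111 XOR 11001 = 01110
  pos 7: 11101 XOR 11001 = 00100
  pos 9: 10000 XOR 11001 = 01001
  pos 10: 10010 XOR 11001 = 01011
  pos 11: 10110 XOR 11001 = 01111
Remainder (last 4 bits) = 1111. This is the CRC / FCS.

1111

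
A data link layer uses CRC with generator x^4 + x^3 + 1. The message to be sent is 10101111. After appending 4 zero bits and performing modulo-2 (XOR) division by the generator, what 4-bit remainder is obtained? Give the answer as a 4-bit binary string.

0010

Append 4 zeros: 101011110000. Divide by 11001 (XOR where the leading bit is 1):
  pos 0: 10101 XOR 11001 = 01100
  pos 1: 11001 XOR 11001 = 00000
  pos 6: 11000 XOR 11001 = 00001
Remainder (last 4 bits) = 0010. This is the CRC / FCS.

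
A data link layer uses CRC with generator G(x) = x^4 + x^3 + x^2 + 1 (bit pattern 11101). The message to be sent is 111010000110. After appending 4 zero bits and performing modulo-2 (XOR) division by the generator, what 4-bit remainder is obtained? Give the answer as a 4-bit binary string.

1001

Append 4 zeros: 1110100001100000. Divide by 11101 (XOR where the leading bit is 1):
  pos 0: 11101 XOR 11101 = 00000
  pos 9: 11000 XOR 11101 = 00101
  pos 11: 10100 XOR 11101 = 01001
Remainder (last 4 bits) = 1001. This is the CRC / FCS.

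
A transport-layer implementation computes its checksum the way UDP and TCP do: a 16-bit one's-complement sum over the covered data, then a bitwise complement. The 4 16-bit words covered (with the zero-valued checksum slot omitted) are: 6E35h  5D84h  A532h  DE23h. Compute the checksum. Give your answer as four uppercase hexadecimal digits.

One's-complement addition (fold any carry out of bit 15 back into bit 0):
  0x6E35 + 0x5D84 = 0x0CBB9
  0xCBB9 + 0xA532 = 0x170EB → wrap carry → 0x70EC
  0x70EC + 0xDE23 = 0x14F0F → wrap carry → 0x4F10
One's-complement sum = 0x4F10.
Checksum = ~0x4F10 & 0xFFFF = 0xB0EF.

B0EF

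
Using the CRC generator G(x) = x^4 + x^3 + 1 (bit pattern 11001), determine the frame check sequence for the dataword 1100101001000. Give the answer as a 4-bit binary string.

1101

Append 4 zeros: 11001010010000000. Divide by 11001 (XOR where the leading bit is 1):
  pos 0: 11001 XOR 11001 = 00000
  pos 6: 10010 XOR 11001 = 01011
  pos 7: 10110 XOR 11001 = 01111
  pos 8: 11110 XOR 11001 = 00111
  pos 10: 11100 XOR 11001 = 00101
  pos 12: 10100 XOR 11001 = 01101
Remainder (last 4 bits) = 1101. This is the CRC / FCS.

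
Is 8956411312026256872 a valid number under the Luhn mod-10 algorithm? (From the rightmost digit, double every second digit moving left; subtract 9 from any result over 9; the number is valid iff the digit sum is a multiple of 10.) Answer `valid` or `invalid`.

valid

From the right, keep odd positions and double even positions (subtract 9 from any doubled value over 9):
  doubled (positions 2,4,...): 5 3 4 4 4 6 2 3 9 → sum 40
  kept (positions 1,3,...): 2 8 5 6 0 1 1 4 5 8 → sum 40
Total = 80.
80 mod 10 = 0, so the number is valid.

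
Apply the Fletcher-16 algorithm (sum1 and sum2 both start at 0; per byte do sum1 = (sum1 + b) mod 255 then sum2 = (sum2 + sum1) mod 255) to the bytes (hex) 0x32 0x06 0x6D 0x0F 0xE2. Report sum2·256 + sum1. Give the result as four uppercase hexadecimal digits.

Running sums (mod 255):
  after byte 0 (0x32): sum1=50, sum2=50
  after byte 1 (0x06): sum1=56, sum2=106
  after byte 2 (0x6D): sum1=165, sum2=16
  after byte 3 (0x0F): sum1=180, sum2=196
  after byte 4 (0xE2): sum1=151, sum2=92
Checksum = sum2·256 + sum1 = 92·256 + 151 = 23703 = 0x5C97.

5C97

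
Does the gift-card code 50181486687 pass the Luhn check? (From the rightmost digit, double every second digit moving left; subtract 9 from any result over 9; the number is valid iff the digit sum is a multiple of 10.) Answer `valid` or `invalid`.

invalid

From the right, keep odd positions and double even positions (subtract 9 from any doubled value over 9):
  doubled (positions 2,4,...): 7 3 8 7 0 → sum 25
  kept (positions 1,3,...): 7 6 8 1 1 5 → sum 28
Total = 53.
53 mod 10 = 3, so the number is invalid.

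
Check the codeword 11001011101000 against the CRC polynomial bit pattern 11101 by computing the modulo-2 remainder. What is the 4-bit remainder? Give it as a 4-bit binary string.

1101

Modulo-2 division of 11001011101000 by 11101:
  pos 0: 11001 XOR 11101 = 00100
  pos 2: 10001 XOR 11101 = 01100
  pos 3: 11001 XOR 11101 = 00100
  pos 5: 10010 XOR 11101 = 01111
  pos 6: 11111 XOR 11101 = 00010
  pos 9: 10000 XOR 11101 = 01101
Remainder = 1101 (nonzero — an error is detected).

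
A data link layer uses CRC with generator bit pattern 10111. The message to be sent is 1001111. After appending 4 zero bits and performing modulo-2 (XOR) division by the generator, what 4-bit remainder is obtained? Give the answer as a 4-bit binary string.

Append 4 zeros: 10011110000. Divide by 10111 (XOR where the leading bit is 1):
  pos 0: 10011 XOR 10111 = 00100
  pos 2: 10011 XOR 10111 = 00100
  pos 4: 10000 XOR 10111 = 00111
  pos 6: 11100 XOR 10111 = 01011
Remainder (last 4 bits) = 1011. This is the CRC / FCS.

1011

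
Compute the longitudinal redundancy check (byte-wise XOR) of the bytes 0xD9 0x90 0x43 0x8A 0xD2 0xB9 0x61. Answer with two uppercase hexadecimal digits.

XOR the bytes together:
  start with 0xD9
  0xD9 ⊕ 0x90 = 0x49
  0x49 ⊕ 0x43 = 0x0A
  0x0A ⊕ 0x8A = 0x80
  0x80 ⊕ 0xD2 = 0x52
  0x52 ⊕ 0xB9 = 0xEB
  0xEB ⊕ 0x61 = 0x8A

8A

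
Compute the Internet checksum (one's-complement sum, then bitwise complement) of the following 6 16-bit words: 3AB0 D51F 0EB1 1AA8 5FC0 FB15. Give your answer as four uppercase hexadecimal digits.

One's-complement addition (fold any carry out of bit 15 back into bit 0):
  0x3AB0 + 0xD51F = 0x10FCF → wrap carry → 0x0FD0
  0x0FD0 + 0x0EB1 = 0x01E81
  0x1E81 + 0x1AA8 = 0x03929
  0x3929 + 0x5FC0 = 0x098E9
  0x98E9 + 0xFB15 = 0x193FE → wrap carry → 0x93FF
One's-complement sum = 0x93FF.
Checksum = ~0x93FF & 0xFFFF = 0x6C00.

6C00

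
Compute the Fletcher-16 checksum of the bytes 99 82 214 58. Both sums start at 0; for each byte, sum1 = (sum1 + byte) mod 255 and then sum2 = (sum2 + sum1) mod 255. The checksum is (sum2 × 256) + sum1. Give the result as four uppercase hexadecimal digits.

6CC6

Running sums (mod 255):
  after byte 0 (99): sum1=99, sum2=99
  after byte 1 (82): sum1=181, sum2=25
  after byte 2 (214): sum1=140, sum2=165
  after byte 3 (58): sum1=198, sum2=108
Checksum = sum2·256 + sum1 = 108·256 + 198 = 27846 = 0x6CC6.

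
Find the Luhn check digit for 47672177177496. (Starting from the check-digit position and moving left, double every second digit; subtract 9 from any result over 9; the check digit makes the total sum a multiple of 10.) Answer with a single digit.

Partial digits right→left: 6 9 4 7 7 1 7 7 1 2 7 6 7 4
Double every second digit counting from the check-digit position (so the 1st, 3rd, 5th, ... of the partial from the right).
  doubled (with −9 where >9): 3 8 5 5 2 5 5 → sum 33
  kept as-is: 9 7 1 7 2 6 4 → sum 36
Total = 33 + 36 = 69.
Check digit = (10 − (69 mod 10)) mod 10 = 1.

1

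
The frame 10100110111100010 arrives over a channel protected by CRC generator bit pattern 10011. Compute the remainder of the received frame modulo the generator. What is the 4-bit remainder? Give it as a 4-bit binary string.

0100

Modulo-2 division of 10100110111100010 by 10011:
  pos 0: 10100 XOR 10011 = 00111
  pos 2: 11111 XOR 10011 = 01100
  pos 3: 11000 XOR 10011 = 01011
  pos 4: 10111 XOR 10011 = 00100
  pos 6: 10011 XOR 10011 = 00000
  pos 11: 10001 XOR 10011 = 00010
Remainder = 0100 (nonzero — an error is detected).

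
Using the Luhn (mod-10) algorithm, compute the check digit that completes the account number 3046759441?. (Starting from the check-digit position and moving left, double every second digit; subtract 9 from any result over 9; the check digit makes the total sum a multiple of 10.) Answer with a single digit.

9

Partial digits right→left: 1 4 4 9 5 7 6 4 0 3
Double every second digit counting from the check-digit position (so the 1st, 3rd, 5th, ... of the partial from the right).
  doubled (with −9 where >9): 2 8 1 3 0 → sum 14
  kept as-is: 4 9 7 4 3 → sum 27
Total = 14 + 27 = 41.
Check digit = (10 − (41 mod 10)) mod 10 = 9.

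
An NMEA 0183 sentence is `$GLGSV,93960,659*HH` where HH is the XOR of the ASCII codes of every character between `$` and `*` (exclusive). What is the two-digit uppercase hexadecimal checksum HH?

XOR the ASCII codes of the payload characters:
  'G' = 0x47 → acc = 0x47
  'L' = 0x4C → acc = 0x0B
  'G' = 0x47 → acc = 0x4C
  'S' = 0x53 → acc = 0x1F
  'V' = 0x56 → acc = 0x49
  ',' = 0x2C → acc = 0x65
  '9' = 0x39 → acc = 0x5C
  '3' = 0x33 → acc = 0x6F
  '9' = 0x39 → acc = 0x56
  '6' = 0x36 → acc = 0x60
  '0' = 0x30 → acc = 0x50
  ',' = 0x2C → acc = 0x7C
  '6' = 0x36 → acc = 0x4A
  '5' = 0x35 → acc = 0x7F
  '9' = 0x39 → acc = 0x46
Checksum = 0x46.

46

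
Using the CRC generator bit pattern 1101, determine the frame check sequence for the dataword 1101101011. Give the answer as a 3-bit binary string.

Append 3 zeros: 1101101011000. Divide by 1101 (XOR where the leading bit is 1):
  pos 0: 1101 XOR 1101 = 0000
  pos 4: 1010 XOR 1101 = 0111
  pos 5: 1111 XOR 1101 = 0010
  pos 7: 1010 XOR 1101 = 0111
  pos 8: 1110 XOR 1101 = 0011
Remainder (last 3 bits) = 110. This is the CRC / FCS.

110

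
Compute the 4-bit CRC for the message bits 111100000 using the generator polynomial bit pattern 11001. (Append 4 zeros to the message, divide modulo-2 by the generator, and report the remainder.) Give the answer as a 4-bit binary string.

0001

Append 4 zeros: 1111000000000. Divide by 11001 (XOR where the leading bit is 1):
  pos 0: 11110 XOR 11001 = 00111
  pos 2: 11100 XOR 11001 = 00101
  pos 4: 10100 XOR 11001 = 01101
  pos 5: 11010 XOR 11001 = 00011
  pos 8: 11000 XOR 11001 = 00001
Remainder (last 4 bits) = 0001. This is the CRC / FCS.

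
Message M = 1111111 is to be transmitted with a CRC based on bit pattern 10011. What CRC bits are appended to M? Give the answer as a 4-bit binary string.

1010

Append 4 zeros: 11111110000. Divide by 10011 (XOR where the leading bit is 1):
  pos 0: 11111 XOR 10011 = 01100
  pos 1: 11001 XOR 10011 = 01010
  pos 2: 10101 XOR 10011 = 00110
  pos 4: 11000 XOR 10011 = 01011
  pos 5: 10110 XOR 10011 = 00101
Remainder (last 4 bits) = 1010. This is the CRC / FCS.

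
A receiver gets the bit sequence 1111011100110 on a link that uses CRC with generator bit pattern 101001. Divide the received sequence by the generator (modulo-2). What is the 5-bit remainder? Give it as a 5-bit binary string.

01111

Modulo-2 division of 1111011100110 by 101001:
  pos 0: 111101 XOR 101001 = 010100
  pos 1: 101001 XOR 101001 = 000000
  pos 7: 100110 XOR 101001 = 001111
Remainder = 01111 (nonzero — an error is detected).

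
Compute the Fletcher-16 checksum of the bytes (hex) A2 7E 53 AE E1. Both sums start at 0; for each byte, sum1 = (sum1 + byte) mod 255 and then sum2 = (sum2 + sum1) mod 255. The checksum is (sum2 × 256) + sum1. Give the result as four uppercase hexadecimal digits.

Running sums (mod 255):
  after byte 0 (A2): sum1=162, sum2=162
  after byte 1 (7E): sum1=33, sum2=195
  after byte 2 (53): sum1=116, sum2=56
  after byte 3 (AE): sum1=35, sum2=91
  after byte 4 (E1): sum1=5, sum2=96
Checksum = sum2·256 + sum1 = 96·256 + 5 = 24581 = 0x6005.

6005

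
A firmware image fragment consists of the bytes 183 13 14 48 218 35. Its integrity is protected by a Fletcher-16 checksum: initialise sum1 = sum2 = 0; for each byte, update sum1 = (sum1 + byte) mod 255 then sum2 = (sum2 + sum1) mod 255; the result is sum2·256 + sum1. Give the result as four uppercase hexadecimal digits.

3101

Running sums (mod 255):
  after byte 0 (183): sum1=183, sum2=183
  after byte 1 (13): sum1=196, sum2=124
  after byte 2 (14): sum1=210, sum2=79
  after byte 3 (48): sum1=3, sum2=82
  after byte 4 (218): sum1=221, sum2=48
  after byte 5 (35): sum1=1, sum2=49
Checksum = sum2·256 + sum1 = 49·256 + 1 = 12545 = 0x3101.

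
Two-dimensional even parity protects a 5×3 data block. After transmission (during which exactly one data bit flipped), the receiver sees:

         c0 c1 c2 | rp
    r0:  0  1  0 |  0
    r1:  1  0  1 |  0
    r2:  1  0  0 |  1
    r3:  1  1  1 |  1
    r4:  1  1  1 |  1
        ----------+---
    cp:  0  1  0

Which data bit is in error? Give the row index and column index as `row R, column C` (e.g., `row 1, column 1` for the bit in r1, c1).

Recompute each row's even parity and compare to rp:
  r0: data parity 1, sent rp 0 → mismatch
  r1: data parity 0, sent rp 0 → ok
  r2: data parity 1, sent rp 1 → ok
  r3: data parity 1, sent rp 1 → ok
  r4: data parity 1, sent rp 1 → ok
Recompute each column's even parity and compare to cp:
  c0: data parity 0, sent cp 0 → ok
  c1: data parity 1, sent cp 1 → ok
  c2: data parity 1, sent cp 0 → mismatch
Exactly one row (r0) and one column (c2) fail → the flipped bit is at their intersection.

row 0, column 2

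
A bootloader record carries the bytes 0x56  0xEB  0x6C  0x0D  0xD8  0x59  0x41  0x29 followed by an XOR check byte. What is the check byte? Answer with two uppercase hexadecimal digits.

35

XOR the bytes together:
  start with 0x56
  0x56 ⊕ 0xEB = 0xBD
  0xBD ⊕ 0x6C = 0xD1
  0xD1 ⊕ 0x0D = 0xDC
  0xDC ⊕ 0xD8 = 0x04
  0x04 ⊕ 0x59 = 0x5D
  0x5D ⊕ 0x41 = 0x1C
  0x1C ⊕ 0x29 = 0x35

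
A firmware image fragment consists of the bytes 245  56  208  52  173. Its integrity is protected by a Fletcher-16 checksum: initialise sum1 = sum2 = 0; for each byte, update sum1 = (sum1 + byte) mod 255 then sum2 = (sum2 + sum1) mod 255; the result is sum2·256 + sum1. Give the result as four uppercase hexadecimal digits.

37E0

Running sums (mod 255):
  after byte 0 (245): sum1=245, sum2=245
  after byte 1 (56): sum1=46, sum2=36
  after byte 2 (208): sum1=254, sum2=35
  after byte 3 (52): sum1=51, sum2=86
  after byte 4 (173): sum1=224, sum2=55
Checksum = sum2·256 + sum1 = 55·256 + 224 = 14304 = 0x37E0.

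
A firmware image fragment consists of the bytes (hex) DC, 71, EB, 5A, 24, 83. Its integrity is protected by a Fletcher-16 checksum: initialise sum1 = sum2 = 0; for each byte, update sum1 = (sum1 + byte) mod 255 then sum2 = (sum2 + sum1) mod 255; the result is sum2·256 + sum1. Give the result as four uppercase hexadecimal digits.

EE3C

Running sums (mod 255):
  after byte 0 (DC): sum1=220, sum2=220
  after byte 1 (71): sum1=78, sum2=43
  after byte 2 (EB): sum1=58, sum2=101
  after byte 3 (5A): sum1=148, sum2=249
  after byte 4 (24): sum1=184, sum2=178
  after byte 5 (83): sum1=60, sum2=238
Checksum = sum2·256 + sum1 = 238·256 + 60 = 60988 = 0xEE3C.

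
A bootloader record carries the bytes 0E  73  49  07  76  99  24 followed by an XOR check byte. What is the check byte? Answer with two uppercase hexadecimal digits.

XOR the bytes together:
  start with 0x0E
  0x0E ⊕ 0x73 = 0x7D
  0x7D ⊕ 0x49 = 0x34
  0x34 ⊕ 0x07 = 0x33
  0x33 ⊕ 0x76 = 0x45
  0x45 ⊕ 0x99 = 0xDC
  0xDC ⊕ 0x24 = 0xF8

F8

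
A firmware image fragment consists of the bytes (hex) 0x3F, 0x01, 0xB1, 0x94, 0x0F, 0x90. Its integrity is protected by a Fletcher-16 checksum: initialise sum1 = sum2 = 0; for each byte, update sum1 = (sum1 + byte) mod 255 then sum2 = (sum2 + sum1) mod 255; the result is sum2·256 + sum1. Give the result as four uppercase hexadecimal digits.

Running sums (mod 255):
  after byte 0 (0x3F): sum1=63, sum2=63
  after byte 1 (0x01): sum1=64, sum2=127
  after byte 2 (0xB1): sum1=241, sum2=113
  after byte 3 (0x94): sum1=134, sum2=247
  after byte 4 (0x0F): sum1=149, sum2=141
  after byte 5 (0x90): sum1=38, sum2=179
Checksum = sum2·256 + sum1 = 179·256 + 38 = 45862 = 0xB326.

B326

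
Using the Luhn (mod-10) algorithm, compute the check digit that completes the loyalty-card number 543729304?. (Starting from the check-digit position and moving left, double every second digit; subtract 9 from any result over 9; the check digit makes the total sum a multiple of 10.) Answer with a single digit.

5

Partial digits right→left: 4 0 3 9 2 7 3 4 5
Double every second digit counting from the check-digit position (so the 1st, 3rd, 5th, ... of the partial from the right).
  doubled (with −9 where >9): 8 6 4 6 1 → sum 25
  kept as-is: 0 9 7 4 → sum 20
Total = 25 + 20 = 45.
Check digit = (10 − (45 mod 10)) mod 10 = 5.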